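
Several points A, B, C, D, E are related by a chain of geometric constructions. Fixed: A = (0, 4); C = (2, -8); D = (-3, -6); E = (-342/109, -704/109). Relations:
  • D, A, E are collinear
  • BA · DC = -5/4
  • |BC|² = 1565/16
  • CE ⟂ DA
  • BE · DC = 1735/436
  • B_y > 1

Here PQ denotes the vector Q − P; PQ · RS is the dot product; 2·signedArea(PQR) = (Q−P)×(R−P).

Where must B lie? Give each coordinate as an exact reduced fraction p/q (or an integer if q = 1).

B = (-3/4, 3/2)

1. B_x = -3/4  [line -5·x + 2·y + -27/4 = 0 ∩ |BC|² = 1565/16]
2. B_y = 3/2  [line -5·x + 2·y + -27/4 = 0 ∩ |BC|² = 1565/16]
   → B = (-3/4, 3/2)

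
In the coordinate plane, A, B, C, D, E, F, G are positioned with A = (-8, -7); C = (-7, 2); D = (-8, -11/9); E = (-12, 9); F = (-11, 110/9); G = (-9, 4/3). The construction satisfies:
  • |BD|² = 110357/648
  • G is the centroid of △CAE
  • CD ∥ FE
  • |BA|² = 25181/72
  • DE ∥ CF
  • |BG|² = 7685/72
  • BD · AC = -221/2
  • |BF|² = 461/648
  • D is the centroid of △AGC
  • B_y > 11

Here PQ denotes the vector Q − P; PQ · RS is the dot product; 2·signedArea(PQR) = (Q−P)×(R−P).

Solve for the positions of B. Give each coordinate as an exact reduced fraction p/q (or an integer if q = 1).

1. B_x = -45/4  [line -1·x + -9·y + 183/2 = 0 ∩ |BG|² = 7685/72]
2. B_y = 137/12  [line -1·x + -9·y + 183/2 = 0 ∩ |BG|² = 7685/72]
   → B = (-45/4, 137/12)

B = (-45/4, 137/12)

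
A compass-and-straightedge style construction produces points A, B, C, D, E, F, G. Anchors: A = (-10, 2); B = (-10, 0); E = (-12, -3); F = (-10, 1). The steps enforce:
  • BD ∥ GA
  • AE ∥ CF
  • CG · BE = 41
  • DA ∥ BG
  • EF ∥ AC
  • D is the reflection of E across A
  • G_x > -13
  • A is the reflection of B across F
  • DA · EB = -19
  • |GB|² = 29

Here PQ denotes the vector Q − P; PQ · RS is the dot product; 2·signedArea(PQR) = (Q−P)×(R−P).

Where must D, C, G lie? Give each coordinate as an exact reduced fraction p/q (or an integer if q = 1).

C = (-8, 6)
D = (-8, 7)
G = (-12, -5)

1. D_x = -8  [D is the reflection of E across A]
2. D_y = 7  [D is the reflection of E across A]
   → D = (-8, 7)
3. C_x = -8  [AE ∥ CF ∩ EF ∥ AC]
4. C_y = 6  [AE ∥ CF ∩ EF ∥ AC]
   → C = (-8, 6)
5. G_x = -12  [BD ∥ GA ∩ DA ∥ BG]
6. G_y = -5  [BD ∥ GA ∩ DA ∥ BG]
   → G = (-12, -5)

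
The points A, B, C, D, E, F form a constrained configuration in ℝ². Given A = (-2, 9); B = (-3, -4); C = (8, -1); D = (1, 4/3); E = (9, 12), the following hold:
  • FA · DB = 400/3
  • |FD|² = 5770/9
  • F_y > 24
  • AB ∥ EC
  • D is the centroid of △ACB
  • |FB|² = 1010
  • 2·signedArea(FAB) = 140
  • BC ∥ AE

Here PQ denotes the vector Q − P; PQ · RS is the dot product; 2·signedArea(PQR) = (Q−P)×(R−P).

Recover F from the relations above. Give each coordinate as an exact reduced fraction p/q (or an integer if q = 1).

F = (10, 25)

1. F_x = 10  [FA · DB = 400/3 ∩ 2·signedArea(FAB) = 140]
2. F_y = 25  [FA · DB = 400/3 ∩ 2·signedArea(FAB) = 140]
   → F = (10, 25)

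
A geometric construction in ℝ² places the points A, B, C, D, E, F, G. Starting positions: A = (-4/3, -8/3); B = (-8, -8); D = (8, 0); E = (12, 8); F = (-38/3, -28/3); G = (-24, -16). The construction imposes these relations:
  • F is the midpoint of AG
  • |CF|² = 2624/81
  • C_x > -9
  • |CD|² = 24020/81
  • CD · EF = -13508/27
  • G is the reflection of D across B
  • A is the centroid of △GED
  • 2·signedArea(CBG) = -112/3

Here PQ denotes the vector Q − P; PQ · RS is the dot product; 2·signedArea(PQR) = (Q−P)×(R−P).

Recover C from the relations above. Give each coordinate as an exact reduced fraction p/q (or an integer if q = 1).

1. C_x = -74/9  [CD · EF = -13508/27 ∩ 2·signedArea(CBG) = -112/3]
2. C_y = -52/9  [CD · EF = -13508/27 ∩ 2·signedArea(CBG) = -112/3]
   → C = (-74/9, -52/9)

C = (-74/9, -52/9)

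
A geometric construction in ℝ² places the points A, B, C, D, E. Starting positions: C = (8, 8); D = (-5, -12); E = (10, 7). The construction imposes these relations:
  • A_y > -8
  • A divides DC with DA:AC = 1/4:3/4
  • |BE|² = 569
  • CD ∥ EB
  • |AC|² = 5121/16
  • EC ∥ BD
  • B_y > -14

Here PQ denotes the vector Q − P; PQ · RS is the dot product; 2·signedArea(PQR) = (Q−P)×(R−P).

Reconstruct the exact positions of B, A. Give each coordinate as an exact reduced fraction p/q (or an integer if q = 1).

1. B_x = -3  [EC ∥ BD ∩ CD ∥ EB]
2. B_y = -13  [EC ∥ BD ∩ CD ∥ EB]
   → B = (-3, -13)
3. A_x = -7/4  [A divides DC with DA:AC = 1/4:3/4]
4. A_y = -7  [A divides DC with DA:AC = 1/4:3/4]
   → A = (-7/4, -7)

A = (-7/4, -7)
B = (-3, -13)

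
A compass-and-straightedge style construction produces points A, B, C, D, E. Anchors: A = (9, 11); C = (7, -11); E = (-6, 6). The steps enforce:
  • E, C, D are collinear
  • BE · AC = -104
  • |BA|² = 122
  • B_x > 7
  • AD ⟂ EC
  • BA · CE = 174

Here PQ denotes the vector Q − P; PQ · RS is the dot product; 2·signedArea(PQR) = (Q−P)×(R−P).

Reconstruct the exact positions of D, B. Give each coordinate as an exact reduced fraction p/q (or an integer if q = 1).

B = (8, 0)
D = (-659/229, 439/229)

1. D_x = -659/229  [E, C, D are collinear ∩ AD ⟂ EC]
2. D_y = 439/229  [E, C, D are collinear ∩ AD ⟂ EC]
   → D = (-659/229, 439/229)
3. B_x = 8  [BE · AC = -104 ∩ BA · CE = 174]
4. B_y = 0  [BE · AC = -104 ∩ BA · CE = 174]
   → B = (8, 0)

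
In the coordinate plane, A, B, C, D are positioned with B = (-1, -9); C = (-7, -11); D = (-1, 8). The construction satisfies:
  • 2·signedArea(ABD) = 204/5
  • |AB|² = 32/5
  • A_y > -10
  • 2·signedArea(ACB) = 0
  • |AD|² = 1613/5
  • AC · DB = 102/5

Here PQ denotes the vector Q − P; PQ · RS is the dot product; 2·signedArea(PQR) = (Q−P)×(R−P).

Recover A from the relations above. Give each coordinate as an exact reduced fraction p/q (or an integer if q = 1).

A = (-17/5, -49/5)

1. A_x = -17/5  [2·signedArea(ACB) = 0 ∩ AC · DB = 102/5]
2. A_y = -49/5  [2·signedArea(ACB) = 0 ∩ AC · DB = 102/5]
   → A = (-17/5, -49/5)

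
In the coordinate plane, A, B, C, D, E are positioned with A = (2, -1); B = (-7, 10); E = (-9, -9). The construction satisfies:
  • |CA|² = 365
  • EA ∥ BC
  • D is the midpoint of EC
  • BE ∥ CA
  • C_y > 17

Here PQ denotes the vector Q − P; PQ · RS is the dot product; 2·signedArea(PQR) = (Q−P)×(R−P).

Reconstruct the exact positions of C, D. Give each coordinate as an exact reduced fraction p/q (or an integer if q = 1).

1. C_x = 4  [BE ∥ CA ∩ EA ∥ BC]
2. C_y = 18  [BE ∥ CA ∩ EA ∥ BC]
   → C = (4, 18)
3. D_x = -5/2  [D is the midpoint of EC]
4. D_y = 9/2  [D is the midpoint of EC]
   → D = (-5/2, 9/2)

C = (4, 18)
D = (-5/2, 9/2)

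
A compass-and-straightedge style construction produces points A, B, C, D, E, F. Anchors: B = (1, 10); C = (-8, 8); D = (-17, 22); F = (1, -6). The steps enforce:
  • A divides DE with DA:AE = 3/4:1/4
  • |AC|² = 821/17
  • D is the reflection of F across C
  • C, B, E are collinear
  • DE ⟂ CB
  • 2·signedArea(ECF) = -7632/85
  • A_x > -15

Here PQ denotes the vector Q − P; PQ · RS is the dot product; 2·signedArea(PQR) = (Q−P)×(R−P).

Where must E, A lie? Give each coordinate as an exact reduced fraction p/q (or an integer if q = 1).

A = (-1229/85, 898/85)
E = (-1157/85, 574/85)

1. E_x = -1157/85  [C, B, E are collinear ∩ DE ⟂ CB]
2. E_y = 574/85  [C, B, E are collinear ∩ DE ⟂ CB]
   → E = (-1157/85, 574/85)
3. A_x = -1229/85  [A divides DE with DA:AE = 3/4:1/4]
4. A_y = 898/85  [A divides DE with DA:AE = 3/4:1/4]
   → A = (-1229/85, 898/85)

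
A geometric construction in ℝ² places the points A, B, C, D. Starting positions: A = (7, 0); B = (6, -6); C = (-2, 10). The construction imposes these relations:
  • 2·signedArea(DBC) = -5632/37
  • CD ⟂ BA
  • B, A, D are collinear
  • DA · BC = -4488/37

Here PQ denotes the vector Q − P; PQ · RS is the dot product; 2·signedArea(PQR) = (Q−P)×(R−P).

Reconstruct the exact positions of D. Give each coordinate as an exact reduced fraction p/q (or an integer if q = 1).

1. D_x = 310/37  [B, A, D are collinear ∩ CD ⟂ BA]
2. D_y = 306/37  [B, A, D are collinear ∩ CD ⟂ BA]
   → D = (310/37, 306/37)

D = (310/37, 306/37)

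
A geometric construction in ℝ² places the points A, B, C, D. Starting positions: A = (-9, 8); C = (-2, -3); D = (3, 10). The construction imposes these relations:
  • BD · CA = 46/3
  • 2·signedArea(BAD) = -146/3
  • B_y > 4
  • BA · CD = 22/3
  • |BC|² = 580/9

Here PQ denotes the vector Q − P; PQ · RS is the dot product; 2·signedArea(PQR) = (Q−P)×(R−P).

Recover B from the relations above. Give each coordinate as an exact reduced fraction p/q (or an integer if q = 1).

B = (-8/3, 5)

1. B_x = -8/3  [2·signedArea(BAD) = -146/3 ∩ BD · CA = 46/3]
2. B_y = 5  [2·signedArea(BAD) = -146/3 ∩ BD · CA = 46/3]
   → B = (-8/3, 5)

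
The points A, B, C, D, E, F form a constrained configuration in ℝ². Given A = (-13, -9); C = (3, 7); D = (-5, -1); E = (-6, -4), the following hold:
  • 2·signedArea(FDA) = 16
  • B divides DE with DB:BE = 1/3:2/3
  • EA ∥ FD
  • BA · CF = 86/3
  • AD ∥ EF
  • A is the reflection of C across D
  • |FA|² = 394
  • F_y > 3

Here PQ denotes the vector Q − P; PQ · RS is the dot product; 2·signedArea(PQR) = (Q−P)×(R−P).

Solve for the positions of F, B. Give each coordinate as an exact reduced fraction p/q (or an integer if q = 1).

B = (-16/3, -2)
F = (2, 4)

1. F_x = 2  [EA ∥ FD ∩ AD ∥ EF]
2. F_y = 4  [EA ∥ FD ∩ AD ∥ EF]
   → F = (2, 4)
3. B_x = -16/3  [B divides DE with DB:BE = 1/3:2/3]
4. B_y = -2  [B divides DE with DB:BE = 1/3:2/3]
   → B = (-16/3, -2)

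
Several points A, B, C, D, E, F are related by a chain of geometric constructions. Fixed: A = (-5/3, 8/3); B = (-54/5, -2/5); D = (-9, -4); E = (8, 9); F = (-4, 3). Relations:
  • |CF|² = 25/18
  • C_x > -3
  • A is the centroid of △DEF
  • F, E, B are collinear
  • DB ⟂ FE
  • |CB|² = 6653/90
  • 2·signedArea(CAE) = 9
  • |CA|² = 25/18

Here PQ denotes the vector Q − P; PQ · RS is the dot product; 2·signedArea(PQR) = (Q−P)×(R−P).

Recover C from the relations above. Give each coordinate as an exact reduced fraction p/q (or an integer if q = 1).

1. C_x = -17/6  [line -19/3·x + 29/3·y + -136/3 = 0 ∩ |CB|² = 6653/90]
2. C_y = 17/6  [line -19/3·x + 29/3·y + -136/3 = 0 ∩ |CB|² = 6653/90]
   → C = (-17/6, 17/6)

C = (-17/6, 17/6)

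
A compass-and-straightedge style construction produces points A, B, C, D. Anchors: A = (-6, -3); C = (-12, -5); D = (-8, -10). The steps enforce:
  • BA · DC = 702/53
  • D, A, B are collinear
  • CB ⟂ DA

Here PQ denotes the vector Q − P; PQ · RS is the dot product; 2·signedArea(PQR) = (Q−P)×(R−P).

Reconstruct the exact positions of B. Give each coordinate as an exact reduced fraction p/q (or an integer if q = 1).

B = (-370/53, -341/53)

1. B_x = -370/53  [D, A, B are collinear ∩ CB ⟂ DA]
2. B_y = -341/53  [D, A, B are collinear ∩ CB ⟂ DA]
   → B = (-370/53, -341/53)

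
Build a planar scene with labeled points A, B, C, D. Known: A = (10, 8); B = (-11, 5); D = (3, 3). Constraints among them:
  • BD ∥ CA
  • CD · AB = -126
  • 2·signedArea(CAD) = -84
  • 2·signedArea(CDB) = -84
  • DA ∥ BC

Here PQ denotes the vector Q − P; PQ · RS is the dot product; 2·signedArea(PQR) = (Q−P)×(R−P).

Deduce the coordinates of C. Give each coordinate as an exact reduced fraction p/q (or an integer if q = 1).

C = (-4, 10)

1. C_x = -4  [BD ∥ CA ∩ DA ∥ BC]
2. C_y = 10  [BD ∥ CA ∩ DA ∥ BC]
   → C = (-4, 10)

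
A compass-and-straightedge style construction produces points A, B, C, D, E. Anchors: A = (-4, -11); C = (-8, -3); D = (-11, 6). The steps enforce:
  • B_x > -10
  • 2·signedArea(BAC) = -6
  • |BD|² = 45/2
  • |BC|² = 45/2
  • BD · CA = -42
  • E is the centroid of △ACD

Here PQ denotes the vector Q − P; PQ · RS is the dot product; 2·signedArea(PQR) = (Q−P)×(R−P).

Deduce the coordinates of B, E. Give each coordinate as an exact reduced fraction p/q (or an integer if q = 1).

1. B_x = -19/2  [2·signedArea(BAC) = -6 ∩ BD · CA = -42]
2. B_y = 3/2  [2·signedArea(BAC) = -6 ∩ BD · CA = -42]
   → B = (-19/2, 3/2)
3. E_x = -23/3  [E is the centroid of △ACD]
4. E_y = -8/3  [E is the centroid of △ACD]
   → E = (-23/3, -8/3)

B = (-19/2, 3/2)
E = (-23/3, -8/3)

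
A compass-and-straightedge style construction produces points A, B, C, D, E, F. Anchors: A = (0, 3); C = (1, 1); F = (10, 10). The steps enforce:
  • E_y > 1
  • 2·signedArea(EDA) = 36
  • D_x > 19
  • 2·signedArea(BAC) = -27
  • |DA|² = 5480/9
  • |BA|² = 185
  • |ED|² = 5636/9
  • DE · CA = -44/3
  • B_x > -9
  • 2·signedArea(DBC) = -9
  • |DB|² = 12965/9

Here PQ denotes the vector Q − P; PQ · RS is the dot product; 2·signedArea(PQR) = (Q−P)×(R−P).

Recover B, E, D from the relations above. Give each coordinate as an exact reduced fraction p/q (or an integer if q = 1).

B = (-8, -8)
D = (58/3, 55/3)
E = (2/3, 5/3)

1. B_x = -8  [line 2·x + 1·y + 24 = 0 ∩ |BA|² = 185]
2. B_y = -8  [line 2·x + 1·y + 24 = 0 ∩ |BA|² = 185]
   → B = (-8, -8)
3. D_x = 58/3  [line -9·x + 9·y + 9 = 0 ∩ |DB|² = 12965/9]
4. D_y = 55/3  [line -9·x + 9·y + 9 = 0 ∩ |DB|² = 12965/9]
   → D = (58/3, 55/3)
5. E_x = 2/3  [2·signedArea(EDA) = 36 ∩ DE · CA = -44/3]
6. E_y = 5/3  [2·signedArea(EDA) = 36 ∩ DE · CA = -44/3]
   → E = (2/3, 5/3)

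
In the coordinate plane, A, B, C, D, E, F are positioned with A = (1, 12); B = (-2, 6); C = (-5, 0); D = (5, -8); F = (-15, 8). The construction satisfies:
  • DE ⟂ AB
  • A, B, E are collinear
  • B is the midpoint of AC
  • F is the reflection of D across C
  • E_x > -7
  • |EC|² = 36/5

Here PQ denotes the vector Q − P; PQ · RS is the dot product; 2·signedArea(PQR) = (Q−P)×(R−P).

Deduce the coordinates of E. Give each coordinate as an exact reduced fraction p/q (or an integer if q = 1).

1. E_x = -31/5  [A, B, E are collinear ∩ DE ⟂ AB]
2. E_y = -12/5  [A, B, E are collinear ∩ DE ⟂ AB]
   → E = (-31/5, -12/5)

E = (-31/5, -12/5)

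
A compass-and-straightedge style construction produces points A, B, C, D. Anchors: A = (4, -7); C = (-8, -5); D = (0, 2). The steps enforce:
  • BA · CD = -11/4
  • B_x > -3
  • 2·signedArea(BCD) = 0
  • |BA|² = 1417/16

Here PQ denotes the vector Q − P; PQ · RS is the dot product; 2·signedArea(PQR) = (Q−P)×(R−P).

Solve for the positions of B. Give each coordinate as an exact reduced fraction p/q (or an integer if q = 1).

B = (-2, 1/4)

1. B_x = -2  [2·signedArea(BCD) = 0 ∩ BA · CD = -11/4]
2. B_y = 1/4  [2·signedArea(BCD) = 0 ∩ BA · CD = -11/4]
   → B = (-2, 1/4)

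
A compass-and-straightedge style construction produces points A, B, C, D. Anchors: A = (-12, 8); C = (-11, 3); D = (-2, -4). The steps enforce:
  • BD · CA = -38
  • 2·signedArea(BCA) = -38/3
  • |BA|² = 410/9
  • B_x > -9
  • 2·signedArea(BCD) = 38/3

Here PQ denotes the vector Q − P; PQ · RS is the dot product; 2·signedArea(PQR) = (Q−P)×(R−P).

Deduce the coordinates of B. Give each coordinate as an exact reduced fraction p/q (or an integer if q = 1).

1. B_x = -25/3  [2·signedArea(BCA) = -38/3 ∩ BD · CA = -38]
2. B_y = 7/3  [2·signedArea(BCA) = -38/3 ∩ BD · CA = -38]
   → B = (-25/3, 7/3)

B = (-25/3, 7/3)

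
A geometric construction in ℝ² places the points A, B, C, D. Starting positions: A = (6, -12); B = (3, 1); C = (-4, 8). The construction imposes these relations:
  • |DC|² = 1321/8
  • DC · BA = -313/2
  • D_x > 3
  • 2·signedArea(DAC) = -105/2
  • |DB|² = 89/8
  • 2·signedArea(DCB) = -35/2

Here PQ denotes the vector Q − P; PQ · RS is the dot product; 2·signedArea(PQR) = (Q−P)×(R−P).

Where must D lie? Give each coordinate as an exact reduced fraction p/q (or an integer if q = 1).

1. D_x = 15/4  [2·signedArea(DCB) = -35/2 ∩ 2·signedArea(DAC) = -105/2]
2. D_y = -9/4  [2·signedArea(DCB) = -35/2 ∩ 2·signedArea(DAC) = -105/2]
   → D = (15/4, -9/4)

D = (15/4, -9/4)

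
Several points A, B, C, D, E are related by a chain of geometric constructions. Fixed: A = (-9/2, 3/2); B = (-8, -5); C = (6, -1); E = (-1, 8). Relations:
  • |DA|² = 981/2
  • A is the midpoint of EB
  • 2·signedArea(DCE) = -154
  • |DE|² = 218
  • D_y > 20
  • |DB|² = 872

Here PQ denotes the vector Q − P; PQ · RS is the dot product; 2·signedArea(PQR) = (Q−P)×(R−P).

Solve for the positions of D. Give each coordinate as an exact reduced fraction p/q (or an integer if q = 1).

D = (6, 21)

1. D_x = 6  [line -9·x + -7·y + 201 = 0 ∩ |DE|² = 218]
2. D_y = 21  [line -9·x + -7·y + 201 = 0 ∩ |DE|² = 218]
   → D = (6, 21)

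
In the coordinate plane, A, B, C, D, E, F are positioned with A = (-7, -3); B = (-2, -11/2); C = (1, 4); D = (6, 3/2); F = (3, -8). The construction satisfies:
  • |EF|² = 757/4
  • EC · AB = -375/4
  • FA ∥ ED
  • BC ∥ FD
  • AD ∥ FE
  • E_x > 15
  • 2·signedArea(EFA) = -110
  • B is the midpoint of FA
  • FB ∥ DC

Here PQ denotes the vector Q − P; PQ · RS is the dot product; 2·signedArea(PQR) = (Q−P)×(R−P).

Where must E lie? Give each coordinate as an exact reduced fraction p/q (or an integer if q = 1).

1. E_x = 16  [FA ∥ ED ∩ AD ∥ FE]
2. E_y = -7/2  [FA ∥ ED ∩ AD ∥ FE]
   → E = (16, -7/2)

E = (16, -7/2)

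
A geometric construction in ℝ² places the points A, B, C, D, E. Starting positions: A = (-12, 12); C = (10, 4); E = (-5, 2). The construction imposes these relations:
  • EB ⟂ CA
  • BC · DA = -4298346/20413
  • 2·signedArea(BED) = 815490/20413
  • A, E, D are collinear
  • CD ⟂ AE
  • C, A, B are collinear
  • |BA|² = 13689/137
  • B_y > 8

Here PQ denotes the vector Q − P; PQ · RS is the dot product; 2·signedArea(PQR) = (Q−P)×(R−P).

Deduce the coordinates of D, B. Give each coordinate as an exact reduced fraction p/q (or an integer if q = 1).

B = (-357/137, 1176/137)
D = (-150/149, -552/149)

1. D_x = -150/149  [A, E, D are collinear ∩ CD ⟂ AE]
2. D_y = -552/149  [A, E, D are collinear ∩ CD ⟂ AE]
   → D = (-150/149, -552/149)
3. B_x = -357/137  [C, A, B are collinear ∩ EB ⟂ CA]
4. B_y = 1176/137  [C, A, B are collinear ∩ EB ⟂ CA]
   → B = (-357/137, 1176/137)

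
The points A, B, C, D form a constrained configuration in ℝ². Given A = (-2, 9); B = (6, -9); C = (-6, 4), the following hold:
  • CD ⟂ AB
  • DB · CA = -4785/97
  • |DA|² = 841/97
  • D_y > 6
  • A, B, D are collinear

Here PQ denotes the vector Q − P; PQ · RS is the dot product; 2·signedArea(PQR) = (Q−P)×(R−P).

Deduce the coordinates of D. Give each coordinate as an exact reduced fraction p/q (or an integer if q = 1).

1. D_x = -78/97  [A, B, D are collinear ∩ CD ⟂ AB]
2. D_y = 612/97  [A, B, D are collinear ∩ CD ⟂ AB]
   → D = (-78/97, 612/97)

D = (-78/97, 612/97)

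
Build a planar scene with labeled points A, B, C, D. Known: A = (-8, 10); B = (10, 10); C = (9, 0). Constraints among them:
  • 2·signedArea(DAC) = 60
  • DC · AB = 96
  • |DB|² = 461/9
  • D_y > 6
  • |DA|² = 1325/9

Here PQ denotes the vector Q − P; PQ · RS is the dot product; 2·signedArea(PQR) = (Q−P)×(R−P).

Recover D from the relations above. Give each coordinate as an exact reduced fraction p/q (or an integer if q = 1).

D = (11/3, 20/3)

1. D_x = 11/3  [DC · AB = 96 ∩ 2·signedArea(DAC) = 60]
2. D_y = 20/3  [DC · AB = 96 ∩ 2·signedArea(DAC) = 60]
   → D = (11/3, 20/3)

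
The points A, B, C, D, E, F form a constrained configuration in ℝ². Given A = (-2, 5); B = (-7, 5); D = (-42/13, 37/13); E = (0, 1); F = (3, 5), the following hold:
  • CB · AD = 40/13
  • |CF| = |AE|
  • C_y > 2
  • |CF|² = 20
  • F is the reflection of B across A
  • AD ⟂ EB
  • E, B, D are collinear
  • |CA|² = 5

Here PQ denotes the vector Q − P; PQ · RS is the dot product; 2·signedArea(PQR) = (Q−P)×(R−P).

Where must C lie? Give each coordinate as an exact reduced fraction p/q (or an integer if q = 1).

1. C_x = -1  [line 16/13·x + 28/13·y + -68/13 = 0 ∩ |CF|² = 20]
2. C_y = 3  [line 16/13·x + 28/13·y + -68/13 = 0 ∩ |CF|² = 20]
   → C = (-1, 3)

C = (-1, 3)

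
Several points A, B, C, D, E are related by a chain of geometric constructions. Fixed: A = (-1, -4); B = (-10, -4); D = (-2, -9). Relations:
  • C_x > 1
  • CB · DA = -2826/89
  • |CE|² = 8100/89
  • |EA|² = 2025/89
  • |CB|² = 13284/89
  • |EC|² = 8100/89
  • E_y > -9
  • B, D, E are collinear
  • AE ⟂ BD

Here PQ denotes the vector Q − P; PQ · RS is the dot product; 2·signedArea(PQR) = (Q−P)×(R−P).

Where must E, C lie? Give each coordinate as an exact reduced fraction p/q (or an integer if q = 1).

1. E_x = -314/89  [B, D, E are collinear ∩ AE ⟂ BD]
2. E_y = -716/89  [B, D, E are collinear ∩ AE ⟂ BD]
   → E = (-314/89, -716/89)
3. C_x = 136/89  [line -1·x + -5·y + 156/89 = 0 ∩ |CB|² = 13284/89]
4. C_y = 4/89  [line -1·x + -5·y + 156/89 = 0 ∩ |CB|² = 13284/89]
   → C = (136/89, 4/89)

C = (136/89, 4/89)
E = (-314/89, -716/89)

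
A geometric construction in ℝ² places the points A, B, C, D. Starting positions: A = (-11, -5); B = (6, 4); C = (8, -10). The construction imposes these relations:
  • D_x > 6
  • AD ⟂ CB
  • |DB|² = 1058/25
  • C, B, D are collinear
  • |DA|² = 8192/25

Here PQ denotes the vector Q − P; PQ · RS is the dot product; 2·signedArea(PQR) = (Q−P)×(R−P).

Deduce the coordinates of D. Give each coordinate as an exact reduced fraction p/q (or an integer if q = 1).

1. D_x = 173/25  [C, B, D are collinear ∩ AD ⟂ CB]
2. D_y = -61/25  [C, B, D are collinear ∩ AD ⟂ CB]
   → D = (173/25, -61/25)

D = (173/25, -61/25)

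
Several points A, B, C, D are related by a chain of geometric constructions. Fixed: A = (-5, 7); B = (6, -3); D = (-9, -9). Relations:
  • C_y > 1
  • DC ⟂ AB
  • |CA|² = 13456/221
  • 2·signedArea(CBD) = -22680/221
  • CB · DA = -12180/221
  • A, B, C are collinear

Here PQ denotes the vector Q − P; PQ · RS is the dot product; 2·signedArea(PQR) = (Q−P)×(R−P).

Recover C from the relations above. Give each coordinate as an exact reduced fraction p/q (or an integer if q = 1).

1. C_x = 171/221  [A, B, C are collinear ∩ DC ⟂ AB]
2. C_y = 387/221  [A, B, C are collinear ∩ DC ⟂ AB]
   → C = (171/221, 387/221)

C = (171/221, 387/221)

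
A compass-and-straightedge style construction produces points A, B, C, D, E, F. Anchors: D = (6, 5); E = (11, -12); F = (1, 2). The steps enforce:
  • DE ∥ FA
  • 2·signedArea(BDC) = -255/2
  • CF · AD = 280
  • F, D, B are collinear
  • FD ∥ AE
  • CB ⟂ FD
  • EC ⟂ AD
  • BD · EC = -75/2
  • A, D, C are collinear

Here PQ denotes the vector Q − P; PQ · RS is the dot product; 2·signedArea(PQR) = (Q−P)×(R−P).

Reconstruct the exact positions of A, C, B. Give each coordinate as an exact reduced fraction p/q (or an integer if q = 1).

1. A_x = 6  [FD ∥ AE ∩ DE ∥ FA]
2. A_y = -15  [FD ∥ AE ∩ DE ∥ FA]
   → A = (6, -15)
3. C_x = 6  [A, D, C are collinear ∩ EC ⟂ AD]
4. C_y = -12  [A, D, C are collinear ∩ EC ⟂ AD]
   → C = (6, -12)
5. B_x = -3/2  [F, D, B are collinear ∩ CB ⟂ FD]
6. B_y = 1/2  [F, D, B are collinear ∩ CB ⟂ FD]
   → B = (-3/2, 1/2)

A = (6, -15)
B = (-3/2, 1/2)
C = (6, -12)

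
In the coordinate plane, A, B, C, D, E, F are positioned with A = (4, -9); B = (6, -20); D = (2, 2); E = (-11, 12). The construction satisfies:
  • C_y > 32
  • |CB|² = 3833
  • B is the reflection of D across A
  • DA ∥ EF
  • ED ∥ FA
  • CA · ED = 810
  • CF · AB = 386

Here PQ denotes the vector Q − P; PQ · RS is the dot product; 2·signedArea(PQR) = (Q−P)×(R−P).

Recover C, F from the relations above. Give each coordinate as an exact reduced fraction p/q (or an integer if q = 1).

1. C_x = -26  [line -13·x + 10·y + -668 = 0 ∩ |CB|² = 3833]
2. C_y = 33  [line -13·x + 10·y + -668 = 0 ∩ |CB|² = 3833]
   → C = (-26, 33)
3. F_x = -9  [ED ∥ FA ∩ DA ∥ EF]
4. F_y = 1  [ED ∥ FA ∩ DA ∥ EF]
   → F = (-9, 1)

C = (-26, 33)
F = (-9, 1)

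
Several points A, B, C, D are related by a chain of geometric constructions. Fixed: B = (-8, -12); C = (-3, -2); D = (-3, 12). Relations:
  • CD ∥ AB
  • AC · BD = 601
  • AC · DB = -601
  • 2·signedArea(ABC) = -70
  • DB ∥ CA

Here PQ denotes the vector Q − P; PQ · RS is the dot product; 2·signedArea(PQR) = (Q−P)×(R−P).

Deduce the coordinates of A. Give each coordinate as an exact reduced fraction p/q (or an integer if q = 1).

A = (-8, -26)

1. A_x = -8  [CD ∥ AB ∩ DB ∥ CA]
2. A_y = -26  [CD ∥ AB ∩ DB ∥ CA]
   → A = (-8, -26)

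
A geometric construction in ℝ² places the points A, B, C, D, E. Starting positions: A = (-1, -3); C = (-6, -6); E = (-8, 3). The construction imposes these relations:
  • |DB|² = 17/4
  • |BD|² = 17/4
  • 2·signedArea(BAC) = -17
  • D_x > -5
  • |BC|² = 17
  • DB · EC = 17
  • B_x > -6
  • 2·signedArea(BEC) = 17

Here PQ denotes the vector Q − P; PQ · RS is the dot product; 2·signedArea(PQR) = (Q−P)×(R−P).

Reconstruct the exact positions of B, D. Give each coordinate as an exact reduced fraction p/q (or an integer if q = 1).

B = (-5, -2)
D = (-9/2, 0)

1. B_x = -5  [2·signedArea(BAC) = -17 ∩ 2·signedArea(BEC) = 17]
2. B_y = -2  [2·signedArea(BAC) = -17 ∩ 2·signedArea(BEC) = 17]
   → B = (-5, -2)
3. D_x = -9/2  [line -2·x + 9·y + -9 = 0 ∩ |BD|² = 17/4]
4. D_y = 0  [line -2·x + 9·y + -9 = 0 ∩ |BD|² = 17/4]
   → D = (-9/2, 0)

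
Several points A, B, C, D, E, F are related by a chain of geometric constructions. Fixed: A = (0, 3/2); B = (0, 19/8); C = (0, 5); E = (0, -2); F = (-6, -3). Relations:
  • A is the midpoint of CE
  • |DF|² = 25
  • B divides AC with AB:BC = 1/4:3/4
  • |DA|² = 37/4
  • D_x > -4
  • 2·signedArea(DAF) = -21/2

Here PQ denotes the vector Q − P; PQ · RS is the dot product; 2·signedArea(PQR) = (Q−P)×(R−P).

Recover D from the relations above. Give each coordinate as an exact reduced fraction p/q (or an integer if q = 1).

D = (-3, 1)

1. D_x = -3  [line 9/2·x + -6·y + 39/2 = 0 ∩ |DF|² = 25]
2. D_y = 1  [line 9/2·x + -6·y + 39/2 = 0 ∩ |DF|² = 25]
   → D = (-3, 1)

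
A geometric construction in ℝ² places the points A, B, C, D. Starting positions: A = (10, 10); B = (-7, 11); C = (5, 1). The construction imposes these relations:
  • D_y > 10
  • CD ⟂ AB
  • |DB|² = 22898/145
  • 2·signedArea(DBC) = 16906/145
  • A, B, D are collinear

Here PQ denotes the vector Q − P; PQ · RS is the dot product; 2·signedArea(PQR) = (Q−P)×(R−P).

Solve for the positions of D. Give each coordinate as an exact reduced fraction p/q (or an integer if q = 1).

1. D_x = 804/145  [A, B, D are collinear ∩ CD ⟂ AB]
2. D_y = 1488/145  [A, B, D are collinear ∩ CD ⟂ AB]
   → D = (804/145, 1488/145)

D = (804/145, 1488/145)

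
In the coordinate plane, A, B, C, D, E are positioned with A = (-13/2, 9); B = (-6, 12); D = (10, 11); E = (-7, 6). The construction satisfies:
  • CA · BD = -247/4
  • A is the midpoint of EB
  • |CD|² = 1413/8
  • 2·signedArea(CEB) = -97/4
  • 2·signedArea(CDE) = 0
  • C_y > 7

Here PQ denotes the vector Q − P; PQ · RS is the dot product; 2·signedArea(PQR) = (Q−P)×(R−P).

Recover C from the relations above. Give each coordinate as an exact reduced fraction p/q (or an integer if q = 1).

1. C_x = -11/4  [2·signedArea(CDE) = 0 ∩ CA · BD = -247/4]
2. C_y = 29/4  [2·signedArea(CDE) = 0 ∩ CA · BD = -247/4]
   → C = (-11/4, 29/4)

C = (-11/4, 29/4)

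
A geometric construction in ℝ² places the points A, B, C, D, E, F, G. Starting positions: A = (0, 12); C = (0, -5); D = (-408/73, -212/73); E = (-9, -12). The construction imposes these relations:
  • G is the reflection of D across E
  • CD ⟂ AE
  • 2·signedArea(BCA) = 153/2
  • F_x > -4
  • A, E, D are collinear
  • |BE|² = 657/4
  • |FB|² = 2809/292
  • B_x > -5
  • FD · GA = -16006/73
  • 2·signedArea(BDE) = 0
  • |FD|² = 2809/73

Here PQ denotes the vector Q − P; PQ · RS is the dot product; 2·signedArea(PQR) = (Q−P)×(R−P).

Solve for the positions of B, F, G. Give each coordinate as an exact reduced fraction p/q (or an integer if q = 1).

1. B_x = -9/2  [2·signedArea(BDE) = 0 ∩ 2·signedArea(BCA) = 153/2]
2. B_y = 0  [2·signedArea(BDE) = 0 ∩ 2·signedArea(BCA) = 153/2]
   → B = (-9/2, 0)
3. G_x = -906/73  [G is the reflection of D across E]
4. G_y = -1540/73  [G is the reflection of D across E]
   → G = (-906/73, -1540/73)
5. F_x = -249/73  [line -906/73·x + -2416/73·y + 3926/73 = 0 ∩ |FB|² = 2809/292]
6. F_y = 212/73  [line -906/73·x + -2416/73·y + 3926/73 = 0 ∩ |FB|² = 2809/292]
   → F = (-249/73, 212/73)

B = (-9/2, 0)
F = (-249/73, 212/73)
G = (-906/73, -1540/73)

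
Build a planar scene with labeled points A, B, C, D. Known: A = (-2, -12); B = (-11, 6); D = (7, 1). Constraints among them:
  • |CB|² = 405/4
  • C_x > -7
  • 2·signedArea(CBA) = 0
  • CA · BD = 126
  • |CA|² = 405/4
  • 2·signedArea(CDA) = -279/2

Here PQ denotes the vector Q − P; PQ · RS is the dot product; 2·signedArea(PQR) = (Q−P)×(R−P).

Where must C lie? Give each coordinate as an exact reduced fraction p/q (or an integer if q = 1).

1. C_x = -13/2  [2·signedArea(CBA) = 0 ∩ CA · BD = 126]
2. C_y = -3  [2·signedArea(CBA) = 0 ∩ CA · BD = 126]
   → C = (-13/2, -3)

C = (-13/2, -3)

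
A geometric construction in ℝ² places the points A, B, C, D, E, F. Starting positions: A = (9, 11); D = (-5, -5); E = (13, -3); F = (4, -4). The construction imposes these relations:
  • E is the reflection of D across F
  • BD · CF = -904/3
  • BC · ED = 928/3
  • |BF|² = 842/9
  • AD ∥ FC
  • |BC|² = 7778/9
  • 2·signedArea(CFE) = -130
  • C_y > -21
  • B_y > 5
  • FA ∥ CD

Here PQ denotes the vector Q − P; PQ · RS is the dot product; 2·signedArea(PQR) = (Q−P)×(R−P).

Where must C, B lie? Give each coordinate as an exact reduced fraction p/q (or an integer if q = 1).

B = (13/3, 17/3)
C = (-10, -20)

1. C_x = -10  [FA ∥ CD ∩ AD ∥ FC]
2. C_y = -20  [FA ∥ CD ∩ AD ∥ FC]
   → C = (-10, -20)
3. B_x = 13/3  [BD · CF = -904/3 ∩ BC · ED = 928/3]
4. B_y = 17/3  [BD · CF = -904/3 ∩ BC · ED = 928/3]
   → B = (13/3, 17/3)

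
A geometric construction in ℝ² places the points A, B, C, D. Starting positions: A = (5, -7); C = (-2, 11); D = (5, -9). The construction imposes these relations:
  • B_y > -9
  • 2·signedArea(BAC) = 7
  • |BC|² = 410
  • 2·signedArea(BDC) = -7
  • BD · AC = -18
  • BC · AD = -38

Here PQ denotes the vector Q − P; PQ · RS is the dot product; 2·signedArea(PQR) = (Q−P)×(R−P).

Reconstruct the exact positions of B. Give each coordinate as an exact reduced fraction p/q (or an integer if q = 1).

1. B_x = 5  [BD · AC = -18 ∩ BC · AD = -38]
2. B_y = -8  [BD · AC = -18 ∩ BC · AD = -38]
   → B = (5, -8)

B = (5, -8)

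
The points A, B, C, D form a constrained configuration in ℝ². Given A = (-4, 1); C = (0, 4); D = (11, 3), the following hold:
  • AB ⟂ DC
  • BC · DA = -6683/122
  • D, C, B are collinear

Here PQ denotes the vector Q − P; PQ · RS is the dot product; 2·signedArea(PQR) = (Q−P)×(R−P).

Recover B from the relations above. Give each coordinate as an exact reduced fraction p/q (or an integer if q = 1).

1. B_x = -451/122  [D, C, B are collinear ∩ AB ⟂ DC]
2. B_y = 529/122  [D, C, B are collinear ∩ AB ⟂ DC]
   → B = (-451/122, 529/122)

B = (-451/122, 529/122)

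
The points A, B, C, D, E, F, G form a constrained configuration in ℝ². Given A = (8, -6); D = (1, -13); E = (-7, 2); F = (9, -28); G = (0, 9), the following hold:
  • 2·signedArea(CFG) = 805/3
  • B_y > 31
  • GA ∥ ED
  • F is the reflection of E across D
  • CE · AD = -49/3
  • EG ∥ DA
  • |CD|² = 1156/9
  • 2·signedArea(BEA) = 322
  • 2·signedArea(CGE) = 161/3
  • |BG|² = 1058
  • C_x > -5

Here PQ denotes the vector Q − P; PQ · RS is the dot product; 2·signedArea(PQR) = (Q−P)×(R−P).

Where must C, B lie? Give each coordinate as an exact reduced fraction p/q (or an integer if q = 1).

B = (-23, 32)
C = (-13/3, -3)

1. C_x = -13/3  [2·signedArea(CFG) = 805/3 ∩ 2·signedArea(CGE) = 161/3]
2. C_y = -3  [2·signedArea(CFG) = 805/3 ∩ 2·signedArea(CGE) = 161/3]
   → C = (-13/3, -3)
3. B_x = -23  [line 8·x + 15·y + -296 = 0 ∩ |BG|² = 1058]
4. B_y = 32  [line 8·x + 15·y + -296 = 0 ∩ |BG|² = 1058]
   → B = (-23, 32)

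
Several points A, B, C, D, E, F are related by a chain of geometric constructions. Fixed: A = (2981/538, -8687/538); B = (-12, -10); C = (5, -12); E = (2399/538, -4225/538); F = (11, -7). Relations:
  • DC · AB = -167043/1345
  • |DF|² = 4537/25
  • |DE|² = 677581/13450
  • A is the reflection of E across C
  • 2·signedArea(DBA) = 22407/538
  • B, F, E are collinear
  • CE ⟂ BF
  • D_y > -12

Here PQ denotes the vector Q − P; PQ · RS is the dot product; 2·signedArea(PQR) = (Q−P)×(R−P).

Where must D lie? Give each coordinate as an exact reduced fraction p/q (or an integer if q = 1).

D = (-9/5, -56/5)

1. D_x = -9/5  [2·signedArea(DBA) = 22407/538 ∩ DC · AB = -167043/1345]
2. D_y = -56/5  [2·signedArea(DBA) = 22407/538 ∩ DC · AB = -167043/1345]
   → D = (-9/5, -56/5)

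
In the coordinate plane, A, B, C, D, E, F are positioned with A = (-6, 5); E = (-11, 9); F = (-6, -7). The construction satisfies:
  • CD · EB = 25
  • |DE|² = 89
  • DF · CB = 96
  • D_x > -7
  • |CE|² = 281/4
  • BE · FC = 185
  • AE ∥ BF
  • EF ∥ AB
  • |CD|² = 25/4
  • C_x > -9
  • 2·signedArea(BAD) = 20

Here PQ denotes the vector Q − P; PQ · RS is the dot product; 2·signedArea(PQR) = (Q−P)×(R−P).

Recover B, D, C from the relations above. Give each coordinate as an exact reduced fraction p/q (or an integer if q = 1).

1. B_x = -1  [AE ∥ BF ∩ EF ∥ AB]
2. B_y = -11  [AE ∥ BF ∩ EF ∥ AB]
   → B = (-1, -11)
3. D_x = -6  [line -16·x + -5·y + -91 = 0 ∩ |DE|² = 89]
4. D_y = 1  [line -16·x + -5·y + -91 = 0 ∩ |DE|² = 89]
   → D = (-6, 1)
5. C_x = -17/2  [DF · CB = 96 ∩ CD · EB = 25]
6. C_y = 1  [DF · CB = 96 ∩ CD · EB = 25]
   → C = (-17/2, 1)

B = (-1, -11)
C = (-17/2, 1)
D = (-6, 1)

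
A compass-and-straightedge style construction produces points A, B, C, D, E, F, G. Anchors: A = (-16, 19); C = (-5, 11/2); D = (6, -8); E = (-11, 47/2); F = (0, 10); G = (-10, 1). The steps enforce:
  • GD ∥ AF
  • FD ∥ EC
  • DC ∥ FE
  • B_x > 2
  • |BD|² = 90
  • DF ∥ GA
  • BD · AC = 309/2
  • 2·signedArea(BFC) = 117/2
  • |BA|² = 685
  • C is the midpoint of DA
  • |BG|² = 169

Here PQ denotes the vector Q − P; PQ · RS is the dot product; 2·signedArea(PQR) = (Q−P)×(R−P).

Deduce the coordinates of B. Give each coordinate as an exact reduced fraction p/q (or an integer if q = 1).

B = (3, 1)

1. B_x = 3  [BD · AC = 309/2 ∩ 2·signedArea(BFC) = 117/2]
2. B_y = 1  [BD · AC = 309/2 ∩ 2·signedArea(BFC) = 117/2]
   → B = (3, 1)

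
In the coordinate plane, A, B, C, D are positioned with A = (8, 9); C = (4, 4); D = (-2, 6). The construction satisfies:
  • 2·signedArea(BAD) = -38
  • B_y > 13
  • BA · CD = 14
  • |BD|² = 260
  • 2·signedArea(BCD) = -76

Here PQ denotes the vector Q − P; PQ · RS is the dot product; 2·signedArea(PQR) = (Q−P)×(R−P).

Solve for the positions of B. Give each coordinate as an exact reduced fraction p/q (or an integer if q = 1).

B = (12, 14)

1. B_x = 12  [2·signedArea(BAD) = -38 ∩ BA · CD = 14]
2. B_y = 14  [2·signedArea(BAD) = -38 ∩ BA · CD = 14]
   → B = (12, 14)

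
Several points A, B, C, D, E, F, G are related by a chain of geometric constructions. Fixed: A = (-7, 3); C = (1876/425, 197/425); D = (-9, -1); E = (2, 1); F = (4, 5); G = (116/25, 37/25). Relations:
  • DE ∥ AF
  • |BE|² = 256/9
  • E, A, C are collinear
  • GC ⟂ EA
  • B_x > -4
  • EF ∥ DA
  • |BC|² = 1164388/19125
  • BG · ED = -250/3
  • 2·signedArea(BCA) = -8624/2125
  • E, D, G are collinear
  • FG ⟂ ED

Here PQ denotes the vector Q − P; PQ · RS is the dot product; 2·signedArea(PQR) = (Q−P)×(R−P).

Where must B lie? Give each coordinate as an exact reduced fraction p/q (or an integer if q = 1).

1. B_x = -78/25  [2·signedArea(BCA) = -8624/2125 ∩ BG · ED = -250/3]
2. B_y = 187/75  [2·signedArea(BCA) = -8624/2125 ∩ BG · ED = -250/3]
   → B = (-78/25, 187/75)

B = (-78/25, 187/75)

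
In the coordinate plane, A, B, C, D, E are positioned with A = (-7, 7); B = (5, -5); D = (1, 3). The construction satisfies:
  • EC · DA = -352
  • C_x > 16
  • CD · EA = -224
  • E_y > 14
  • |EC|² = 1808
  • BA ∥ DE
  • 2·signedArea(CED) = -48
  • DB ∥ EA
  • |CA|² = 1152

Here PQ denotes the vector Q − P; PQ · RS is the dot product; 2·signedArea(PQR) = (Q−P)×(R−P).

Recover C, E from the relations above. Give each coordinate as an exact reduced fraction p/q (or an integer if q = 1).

1. E_x = -11  [DB ∥ EA ∩ BA ∥ DE]
2. E_y = 15  [DB ∥ EA ∩ BA ∥ DE]
   → E = (-11, 15)
3. C_x = 17  [CD · EA = -224 ∩ 2·signedArea(CED) = -48]
4. C_y = -17  [CD · EA = -224 ∩ 2·signedArea(CED) = -48]
   → C = (17, -17)

C = (17, -17)
E = (-11, 15)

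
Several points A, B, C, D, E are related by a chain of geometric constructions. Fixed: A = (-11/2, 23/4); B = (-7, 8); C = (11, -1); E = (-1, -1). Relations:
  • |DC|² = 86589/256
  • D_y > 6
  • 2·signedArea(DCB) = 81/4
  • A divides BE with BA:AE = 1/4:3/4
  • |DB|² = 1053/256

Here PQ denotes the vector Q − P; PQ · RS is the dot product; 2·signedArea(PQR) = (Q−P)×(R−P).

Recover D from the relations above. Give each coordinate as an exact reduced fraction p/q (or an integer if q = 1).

D = (-47/8, 101/16)

1. D_x = -47/8  [line -9·x + -18·y + 243/4 = 0 ∩ |DC|² = 86589/256]
2. D_y = 101/16  [line -9·x + -18·y + 243/4 = 0 ∩ |DC|² = 86589/256]
   → D = (-47/8, 101/16)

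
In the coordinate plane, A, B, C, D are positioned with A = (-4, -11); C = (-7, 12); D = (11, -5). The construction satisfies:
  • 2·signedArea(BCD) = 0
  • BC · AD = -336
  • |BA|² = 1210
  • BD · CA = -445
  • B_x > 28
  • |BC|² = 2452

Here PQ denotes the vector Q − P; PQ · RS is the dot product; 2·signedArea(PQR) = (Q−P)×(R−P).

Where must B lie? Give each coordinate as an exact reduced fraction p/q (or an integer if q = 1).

B = (29, -22)

1. B_x = 29  [2·signedArea(BCD) = 0 ∩ BC · AD = -336]
2. B_y = -22  [2·signedArea(BCD) = 0 ∩ BC · AD = -336]
   → B = (29, -22)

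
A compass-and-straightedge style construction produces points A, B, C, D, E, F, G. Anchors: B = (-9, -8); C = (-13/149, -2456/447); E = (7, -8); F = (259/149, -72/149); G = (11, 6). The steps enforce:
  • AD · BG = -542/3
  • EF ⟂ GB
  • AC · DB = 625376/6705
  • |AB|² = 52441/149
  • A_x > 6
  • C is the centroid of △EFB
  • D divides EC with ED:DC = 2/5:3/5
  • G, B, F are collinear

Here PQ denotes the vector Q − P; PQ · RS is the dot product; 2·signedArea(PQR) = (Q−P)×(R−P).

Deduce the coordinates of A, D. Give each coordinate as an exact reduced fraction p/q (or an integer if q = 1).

A = (949/149, 411/149)
D = (3103/745, -3128/447)

1. D_x = 3103/745  [D divides EC with ED:DC = 2/5:3/5]
2. D_y = -3128/447  [D divides EC with ED:DC = 2/5:3/5]
   → D = (3103/745, -3128/447)
3. A_x = 949/149  [AD · BG = -542/3 ∩ AC · DB = 625376/6705]
4. A_y = 411/149  [AD · BG = -542/3 ∩ AC · DB = 625376/6705]
   → A = (949/149, 411/149)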